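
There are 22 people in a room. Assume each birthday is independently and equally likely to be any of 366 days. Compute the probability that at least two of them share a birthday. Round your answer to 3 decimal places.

It's easier to compute the probability that all 22 are distinct.
P(all distinct) = 366/366 · 365/366 · ··· · 345/366 ≈ 0.525.
So the probability of at least one match is 1 − 0.525 = 0.475.

0.475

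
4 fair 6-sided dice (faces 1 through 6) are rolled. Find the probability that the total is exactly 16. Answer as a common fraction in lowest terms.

125/1296

There are 6^4 = 1296 equally likely outcomes.
The number of ordered 4-tuples from {1,…,6} summing to 16 is 125.
P(sum = 16) = 125/1296.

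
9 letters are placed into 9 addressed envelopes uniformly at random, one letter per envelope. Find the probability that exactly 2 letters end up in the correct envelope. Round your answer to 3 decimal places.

0.184

Choose which 2 of the 9 are fixed: C(9,2) = 36 ways.
The remaining 7 must have no fixed point: D(7) = 1854.
P = 36·1854/362880 = 103/560 ≈ 0.184.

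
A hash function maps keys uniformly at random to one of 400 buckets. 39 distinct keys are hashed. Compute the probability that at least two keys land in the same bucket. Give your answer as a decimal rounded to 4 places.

0.8527

It's easier to compute the probability that all 39 are distinct.
P(all distinct) = 400/400 · 399/400 · ··· · 362/400 ≈ 0.1473.
So the probability of at least one match is 1 − 0.1473 = 0.8527.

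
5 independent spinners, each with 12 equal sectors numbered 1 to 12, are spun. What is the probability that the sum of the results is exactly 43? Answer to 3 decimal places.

There are 12^5 = 248832 equally likely outcomes.
The number of ordered 5-tuples from {1,…,12} summing to 43 is 5355.
P(sum = 43) = 5355/248832 = 595/27648 ≈ 0.022.

0.022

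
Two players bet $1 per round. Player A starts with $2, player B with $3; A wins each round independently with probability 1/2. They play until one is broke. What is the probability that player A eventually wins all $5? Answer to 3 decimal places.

With a fair step, P(i) = ½P(i−1) + ½P(i+1) with P(0)=0, P(5)=1 has the linear solution P(i) = i/5.
P(2) = 2/5 ≈ 0.400.

0.400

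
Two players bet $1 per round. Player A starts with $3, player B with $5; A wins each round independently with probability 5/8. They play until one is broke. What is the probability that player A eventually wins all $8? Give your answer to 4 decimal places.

0.7974

Let r = q/p = (3/8)/(5/8) = 3/5. The recurrence P(i) = p·P(i+1) + q·P(i−1) with P(0)=0, P(8)=1 gives P(i) = (1 − r^i)/(1 − r^8).
P(3) = (1 − (3/5)^3) / (1 − (3/5)^8) = 153125/192032 ≈ 0.7974.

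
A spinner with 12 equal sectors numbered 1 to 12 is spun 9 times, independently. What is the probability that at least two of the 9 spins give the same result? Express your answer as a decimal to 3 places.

P(all 9 different) = 12/12 · 11/12 · ··· · 4/12 ≈ 0.015.
P(at least two equal) = 1 − 0.015 = 0.985.

0.985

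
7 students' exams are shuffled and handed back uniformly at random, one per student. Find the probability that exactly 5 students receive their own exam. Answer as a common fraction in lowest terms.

Choose which 5 of the 7 are fixed: C(7,5) = 21 ways.
The remaining 2 must have no fixed point: D(2) = 1.
P = 21·1/5040 = 1/240.

1/240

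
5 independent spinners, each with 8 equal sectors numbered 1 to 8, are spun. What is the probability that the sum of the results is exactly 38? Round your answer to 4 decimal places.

There are 8^5 = 32768 equally likely outcomes.
The number of ordered 5-tuples from {1,…,8} summing to 38 is 15.
P(sum = 38) = 15/32768 ≈ 0.0005.

0.0005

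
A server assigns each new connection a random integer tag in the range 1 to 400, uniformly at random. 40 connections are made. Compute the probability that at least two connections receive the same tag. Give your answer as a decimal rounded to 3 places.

It's easier to compute the probability that all 40 are distinct.
P(all distinct) = 400/400 · 399/400 · ··· · 361/400 ≈ 0.133.
So the probability of at least one match is 1 − 0.133 = 0.867.

0.867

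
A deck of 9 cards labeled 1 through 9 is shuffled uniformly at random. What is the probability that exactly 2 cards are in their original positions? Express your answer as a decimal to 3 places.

0.184

Choose which 2 of the 9 are fixed: C(9,2) = 36 ways.
The remaining 7 must have no fixed point: D(7) = 1854.
P = 36·1854/362880 = 103/560 ≈ 0.184.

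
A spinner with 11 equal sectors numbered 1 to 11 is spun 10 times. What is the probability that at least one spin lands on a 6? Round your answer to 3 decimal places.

0.614

P(no spin lands on a 6) = (10/11)^10 ≈ 0.386.
P(at least one) = 1 − 0.386 = 0.614.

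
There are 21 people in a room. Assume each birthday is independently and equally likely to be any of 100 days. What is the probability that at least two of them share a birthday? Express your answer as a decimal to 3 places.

It's easier to compute the probability that all 21 are distinct.
P(all distinct) = 100/100 · 99/100 · ··· · 80/100 ≈ 0.104.
So the probability of at least one match is 1 − 0.104 = 0.896.

0.896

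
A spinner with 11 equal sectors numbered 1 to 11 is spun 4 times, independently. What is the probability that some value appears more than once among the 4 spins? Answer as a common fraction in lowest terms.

611/1331

P(all 4 different) = 11/11 · 10/11 · ··· · 8/11 = 720/1331.
P(at least two equal) = 1 − 720/1331 = 611/1331.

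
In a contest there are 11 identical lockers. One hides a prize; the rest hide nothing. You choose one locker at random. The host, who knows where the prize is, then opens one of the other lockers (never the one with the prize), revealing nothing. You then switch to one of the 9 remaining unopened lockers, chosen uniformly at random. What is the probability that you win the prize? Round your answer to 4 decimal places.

Your original locker holds the prize with probability 1/11, so the other 10 collectively hold it with probability 10/11.
The host can always find an empty locker to open, so this doesn't change that 10/11; it is now spread over the 9 remaining unopened lockers.
P(win by switching) = (10/11) · (1/9) = 10/99 ≈ 0.1010.

0.1010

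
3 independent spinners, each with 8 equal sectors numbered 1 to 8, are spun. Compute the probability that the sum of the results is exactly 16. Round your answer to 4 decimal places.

0.0820

There are 8^3 = 512 equally likely outcomes.
The number of ordered 3-tuples from {1,…,8} summing to 16 is 42.
P(sum = 16) = 42/512 = 21/256 ≈ 0.0820.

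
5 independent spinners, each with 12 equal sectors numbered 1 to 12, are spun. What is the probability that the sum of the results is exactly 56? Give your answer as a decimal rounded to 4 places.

There are 12^5 = 248832 equally likely outcomes.
The number of ordered 5-tuples from {1,…,12} summing to 56 is 70.
P(sum = 56) = 70/248832 = 35/124416 ≈ 0.0003.

0.0003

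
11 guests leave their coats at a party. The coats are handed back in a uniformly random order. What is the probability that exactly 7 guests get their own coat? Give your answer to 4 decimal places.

Choose which 7 of the 11 are fixed: C(11,7) = 330 ways.
The remaining 4 must have no fixed point: D(4) = 9.
P = 330·9/39916800 = 1/13440 ≈ 0.0001.

0.0001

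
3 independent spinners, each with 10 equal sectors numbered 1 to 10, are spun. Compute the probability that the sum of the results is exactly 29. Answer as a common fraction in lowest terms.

3/1000

There are 10^3 = 1000 equally likely outcomes.
The number of ordered 3-tuples from {1,…,10} summing to 29 is 3.
P(sum = 29) = 3/1000.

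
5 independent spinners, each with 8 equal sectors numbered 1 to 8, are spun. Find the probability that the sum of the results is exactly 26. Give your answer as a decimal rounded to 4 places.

There are 8^5 = 32768 equally likely outcomes.
The number of ordered 5-tuples from {1,…,8} summing to 26 is 2010.
P(sum = 26) = 2010/32768 = 1005/16384 ≈ 0.0613.

0.0613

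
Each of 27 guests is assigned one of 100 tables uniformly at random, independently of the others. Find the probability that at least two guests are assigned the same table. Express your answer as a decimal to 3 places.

It's easier to compute the probability that all 27 are distinct.
P(all distinct) = 100/100 · 99/100 · ··· · 74/100 ≈ 0.021.
So the probability of at least one match is 1 − 0.021 = 0.979.

0.979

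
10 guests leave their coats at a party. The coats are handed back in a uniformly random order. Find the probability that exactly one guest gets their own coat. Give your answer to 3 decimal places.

Choose which one is fixed: C(10,1) = 10 ways.
The remaining 9 must have no fixed point: D(9) = 133496.
P = 10·133496/3628800 = 16687/45360 ≈ 0.368.

0.368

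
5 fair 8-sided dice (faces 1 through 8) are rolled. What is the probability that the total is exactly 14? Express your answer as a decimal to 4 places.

There are 8^5 = 32768 equally likely outcomes.
The number of ordered 5-tuples from {1,…,8} summing to 14 is 690.
P(sum = 14) = 690/32768 = 345/16384 ≈ 0.0211.

0.0211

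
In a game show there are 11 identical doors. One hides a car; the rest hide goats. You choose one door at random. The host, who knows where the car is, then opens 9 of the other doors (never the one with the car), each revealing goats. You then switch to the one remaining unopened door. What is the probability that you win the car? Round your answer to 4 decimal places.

Your original door holds the car with probability 1/11, so the other 10 collectively hold it with probability 10/11.
The host can always find 9 empty doors to open, so the reveals don't change that 10/11; it is now spread over the 1 remaining unopened door.
P(win by switching) = (10/11) · (1/1) = 10/11 ≈ 0.9091.

0.9091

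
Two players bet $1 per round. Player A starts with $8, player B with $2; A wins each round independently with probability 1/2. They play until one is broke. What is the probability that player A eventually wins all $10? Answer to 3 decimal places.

0.800

With a fair step, P(i) = ½P(i−1) + ½P(i+1) with P(0)=0, P(10)=1 has the linear solution P(i) = i/10.
P(8) = 8/10 = 4/5 ≈ 0.800.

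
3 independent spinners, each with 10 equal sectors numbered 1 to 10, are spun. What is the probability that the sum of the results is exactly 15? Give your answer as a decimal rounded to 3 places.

0.073

There are 10^3 = 1000 equally likely outcomes.
The number of ordered 3-tuples from {1,…,10} summing to 15 is 73.
P(sum = 15) = 73/1000 ≈ 0.073.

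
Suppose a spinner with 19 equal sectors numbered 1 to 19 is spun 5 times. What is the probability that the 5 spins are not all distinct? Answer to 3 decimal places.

0.436

P(all 5 different) = 19/19 · 18/19 · ··· · 15/19 ≈ 0.564.
P(at least two equal) = 1 − 0.564 = 0.436.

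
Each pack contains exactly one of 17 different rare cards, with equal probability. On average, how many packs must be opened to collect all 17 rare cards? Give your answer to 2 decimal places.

58.47

After i distinct types are collected, each trial gives a new one with probability (17−i)/17, so the expected wait for the next new type is 17/(17−i).
E = 17/17 + 17/16 + 17/15 + 17/14 + 17/13 + 17/12 + 17/11 + 17/10 + 17/9 + 17/8 + 17/7 + 17/6 + 17/5 + 17/4 + 17/3 + 17/2 + 17/1 = 42142223/720720 ≈ 58.47.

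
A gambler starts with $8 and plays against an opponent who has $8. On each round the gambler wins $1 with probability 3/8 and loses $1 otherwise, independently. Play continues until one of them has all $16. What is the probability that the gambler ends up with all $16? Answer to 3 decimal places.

0.017

Let r = q/p = (5/8)/(3/8) = 5/3. The recurrence P(i) = p·P(i+1) + q·P(i−1) with P(0)=0, P(16)=1 gives P(i) = (1 − r^i)/(1 − r^16).
P(8) = (1 − (5/3)^8) / (1 − (5/3)^16) = 6561/397186 ≈ 0.017.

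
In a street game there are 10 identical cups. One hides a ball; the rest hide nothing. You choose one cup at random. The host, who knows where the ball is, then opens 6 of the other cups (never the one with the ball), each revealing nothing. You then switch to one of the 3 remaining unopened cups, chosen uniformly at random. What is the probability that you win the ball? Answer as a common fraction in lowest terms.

3/10

Your original cup holds the ball with probability 1/10, so the other 9 collectively hold it with probability 9/10.
The host can always find 6 empty cups to open, so the reveals don't change that 9/10; it is now spread over the 3 remaining unopened cups.
P(win by switching) = (9/10) · (1/3) = 3/10.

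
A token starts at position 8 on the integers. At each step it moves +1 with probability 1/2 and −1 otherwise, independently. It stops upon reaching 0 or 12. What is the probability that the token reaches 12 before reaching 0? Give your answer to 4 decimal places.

0.6667

With a fair step, P(i) = ½P(i−1) + ½P(i+1) with P(0)=0, P(12)=1 has the linear solution P(i) = i/12.
P(8) = 8/12 = 2/3 ≈ 0.6667.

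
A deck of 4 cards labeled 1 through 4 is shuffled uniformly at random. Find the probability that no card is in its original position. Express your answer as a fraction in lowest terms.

This is the derangement probability: permutations of 4 with no fixed point.
D(4) = 4! · (1 − 1/1! + 1/2! − ··· + (−1)^4/4!) = 9.
P = 9/24 = 3/8.

3/8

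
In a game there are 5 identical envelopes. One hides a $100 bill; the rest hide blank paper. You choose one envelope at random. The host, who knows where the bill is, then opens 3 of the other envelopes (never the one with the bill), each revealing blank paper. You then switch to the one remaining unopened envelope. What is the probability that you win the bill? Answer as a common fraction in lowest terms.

Your original envelope holds the bill with probability 1/5, so the other 4 collectively hold it with probability 4/5.
The host can always find 3 empty envelopes to open, so the reveals don't change that 4/5; it is now spread over the 1 remaining unopened envelope.
P(win by switching) = (4/5) · (1/1) = 4/5.

4/5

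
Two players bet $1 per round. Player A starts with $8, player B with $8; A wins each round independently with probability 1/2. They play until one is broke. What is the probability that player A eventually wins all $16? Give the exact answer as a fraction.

1/2

With a fair step, P(i) = ½P(i−1) + ½P(i+1) with P(0)=0, P(16)=1 has the linear solution P(i) = i/16.
P(8) = 8/16 = 1/2.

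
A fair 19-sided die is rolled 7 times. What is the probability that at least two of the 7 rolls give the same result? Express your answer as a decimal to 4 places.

P(all 7 different) = 19/19 · 18/19 · ··· · 13/19 ≈ 0.2841.
P(at least two equal) = 1 − 0.2841 = 0.7159.

0.7159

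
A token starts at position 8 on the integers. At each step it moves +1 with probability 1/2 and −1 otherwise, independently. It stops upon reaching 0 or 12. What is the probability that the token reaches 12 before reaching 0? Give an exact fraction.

2/3

With a fair step, P(i) = ½P(i−1) + ½P(i+1) with P(0)=0, P(12)=1 has the linear solution P(i) = i/12.
P(8) = 8/12 = 2/3.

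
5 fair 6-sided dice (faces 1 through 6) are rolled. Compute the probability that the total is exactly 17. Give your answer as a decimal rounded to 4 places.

0.1003

There are 6^5 = 7776 equally likely outcomes.
The number of ordered 5-tuples from {1,…,6} summing to 17 is 780.
P(sum = 17) = 780/7776 = 65/648 ≈ 0.1003.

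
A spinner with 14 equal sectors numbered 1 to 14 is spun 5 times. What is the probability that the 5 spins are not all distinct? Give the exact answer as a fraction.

P(all 5 different) = 14/14 · 13/14 · ··· · 10/14 = 2145/4802.
P(at least two equal) = 1 − 2145/4802 = 2657/4802.

2657/4802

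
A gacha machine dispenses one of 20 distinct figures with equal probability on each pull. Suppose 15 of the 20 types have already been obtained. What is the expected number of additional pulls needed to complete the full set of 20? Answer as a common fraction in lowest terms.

Starting from 15 distinct types, each trial gives a new one with probability (20−i)/20 when i types are held, so the wait for the next new type is 20/(20−i).
E = 20/5 + 20/4 + 20/3 + 20/2 + 20/1 = 137/3.

137/3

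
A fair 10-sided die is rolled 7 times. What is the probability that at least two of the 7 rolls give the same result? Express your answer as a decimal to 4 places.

0.9395

P(all 7 different) = 10/10 · 9/10 · ··· · 4/10 ≈ 0.0605.
P(at least two equal) = 1 − 0.0605 = 0.9395.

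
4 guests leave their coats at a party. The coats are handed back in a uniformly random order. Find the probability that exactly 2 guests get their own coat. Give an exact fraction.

Choose which 2 of the 4 are fixed: C(4,2) = 6 ways.
The remaining 2 must have no fixed point: D(2) = 1.
P = 6·1/24 = 1/4.

1/4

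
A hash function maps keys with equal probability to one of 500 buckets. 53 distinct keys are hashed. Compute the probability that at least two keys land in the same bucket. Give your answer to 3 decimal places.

0.943

It's easier to compute the probability that all 53 are distinct.
P(all distinct) = 500/500 · 499/500 · ··· · 448/500 ≈ 0.057.
So the probability of at least one match is 1 − 0.057 = 0.943.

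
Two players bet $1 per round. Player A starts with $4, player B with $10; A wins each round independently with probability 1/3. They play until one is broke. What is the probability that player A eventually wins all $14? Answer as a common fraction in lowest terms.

5/5461

Let r = q/p = (2/3)/(1/3) = 2. The recurrence P(i) = p·P(i+1) + q·P(i−1) with P(0)=0, P(14)=1 gives P(i) = (1 − r^i)/(1 − r^14).
P(4) = (1 − (2)^4) / (1 − (2)^14) = 5/5461.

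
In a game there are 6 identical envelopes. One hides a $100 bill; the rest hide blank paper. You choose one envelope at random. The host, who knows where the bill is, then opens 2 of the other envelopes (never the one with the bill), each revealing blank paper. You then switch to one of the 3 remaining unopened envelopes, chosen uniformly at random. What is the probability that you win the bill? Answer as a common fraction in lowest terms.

5/18

Your original envelope holds the bill with probability 1/6, so the other 5 collectively hold it with probability 5/6.
The host can always find 2 empty envelopes to open, so the reveals don't change that 5/6; it is now spread over the 3 remaining unopened envelopes.
P(win by switching) = (5/6) · (1/3) = 5/18.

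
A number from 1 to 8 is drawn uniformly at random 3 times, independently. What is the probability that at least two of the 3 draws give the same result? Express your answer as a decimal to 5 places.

P(all 3 different) = 8/8 · 7/8 · ··· · 6/8 ≈ 0.65625.
P(at least two equal) = 1 − 0.65625 = 0.34375.

0.34375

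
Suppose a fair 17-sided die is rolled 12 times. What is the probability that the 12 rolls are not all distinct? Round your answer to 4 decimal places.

P(all 12 different) = 17/17 · 16/17 · ··· · 6/17 ≈ 0.0051.
P(at least two equal) = 1 − 0.0051 = 0.9949.

0.9949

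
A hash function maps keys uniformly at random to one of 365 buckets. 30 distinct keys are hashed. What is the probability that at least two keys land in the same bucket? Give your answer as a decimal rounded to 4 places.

0.7063

It's easier to compute the probability that all 30 are distinct.
P(all distinct) = 365/365 · 364/365 · ··· · 336/365 ≈ 0.2937.
So the probability of at least one match is 1 − 0.2937 = 0.7063.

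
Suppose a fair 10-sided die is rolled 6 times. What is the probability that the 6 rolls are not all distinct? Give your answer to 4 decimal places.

P(all 6 different) = 10/10 · 9/10 · ··· · 5/10 ≈ 0.1512.
P(at least two equal) = 1 − 0.1512 = 0.8488.

0.8488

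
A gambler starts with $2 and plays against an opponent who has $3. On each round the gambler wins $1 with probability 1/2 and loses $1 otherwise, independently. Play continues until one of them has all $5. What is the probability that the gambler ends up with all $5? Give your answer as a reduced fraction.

With a fair step, P(i) = ½P(i−1) + ½P(i+1) with P(0)=0, P(5)=1 has the linear solution P(i) = i/5.
P(2) = 2/5.

2/5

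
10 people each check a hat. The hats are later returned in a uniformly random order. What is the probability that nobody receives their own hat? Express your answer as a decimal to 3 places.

0.368

This is the derangement probability: permutations of 10 with no fixed point.
D(10) = 10! · (1 − 1/1! + 1/2! − ··· + (−1)^10/10!) = 1334961.
P = 1334961/3628800 = 16481/44800 ≈ 0.368.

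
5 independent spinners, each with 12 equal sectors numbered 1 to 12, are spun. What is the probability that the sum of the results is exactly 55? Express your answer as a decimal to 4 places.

0.0005

There are 12^5 = 248832 equally likely outcomes.
The number of ordered 5-tuples from {1,…,12} summing to 55 is 126.
P(sum = 55) = 126/248832 = 7/13824 ≈ 0.0005.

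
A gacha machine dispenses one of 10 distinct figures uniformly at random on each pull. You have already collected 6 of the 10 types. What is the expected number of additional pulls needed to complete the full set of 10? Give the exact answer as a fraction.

Starting from 6 distinct types, each trial gives a new one with probability (10−i)/10 when i types are held, so the wait for the next new type is 10/(10−i).
E = 10/4 + 10/3 + 10/2 + 10/1 = 125/6.

125/6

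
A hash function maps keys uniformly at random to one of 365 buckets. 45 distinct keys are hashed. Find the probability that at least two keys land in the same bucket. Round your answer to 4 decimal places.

0.9410

It's easier to compute the probability that all 45 are distinct.
P(all distinct) = 365/365 · 364/365 · ··· · 321/365 ≈ 0.0590.
So the probability of at least one match is 1 − 0.0590 = 0.9410.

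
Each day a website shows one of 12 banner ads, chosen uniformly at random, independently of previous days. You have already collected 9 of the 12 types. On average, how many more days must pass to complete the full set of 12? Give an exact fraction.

Starting from 9 distinct types, each trial gives a new one with probability (12−i)/12 when i types are held, so the wait for the next new type is 12/(12−i).
E = 12/3 + 12/2 + 12/1 = 22.

22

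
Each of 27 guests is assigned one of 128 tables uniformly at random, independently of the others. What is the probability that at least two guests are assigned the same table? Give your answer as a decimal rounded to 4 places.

0.9479

It's easier to compute the probability that all 27 are distinct.
P(all distinct) = 128/128 · 127/128 · ··· · 102/128 ≈ 0.0521.
So the probability of at least one match is 1 − 0.0521 = 0.9479.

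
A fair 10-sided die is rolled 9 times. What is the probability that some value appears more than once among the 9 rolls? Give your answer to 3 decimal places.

P(all 9 different) = 10/10 · 9/10 · ··· · 2/10 ≈ 0.004.
P(at least two equal) = 1 − 0.004 = 0.996.

0.996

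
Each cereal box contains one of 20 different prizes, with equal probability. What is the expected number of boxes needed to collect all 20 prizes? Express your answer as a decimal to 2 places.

After i distinct types are collected, each trial gives a new one with probability (20−i)/20, so the expected wait for the next new type is 20/(20−i).
E = 20/20 + 20/19 + 20/18 + 20/17 + 20/16 + 20/15 + 20/14 + 20/13 + 20/12 + 20/11 + 20/10 + 20/9 + 20/8 + 20/7 + 20/6 + 20/5 + 20/4 + 20/3 + 20/2 + 20/1 = 279175675/3879876 ≈ 71.95.

71.95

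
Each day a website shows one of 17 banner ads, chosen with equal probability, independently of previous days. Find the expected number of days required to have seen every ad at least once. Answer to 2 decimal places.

After i distinct types are collected, each trial gives a new one with probability (17−i)/17, so the expected wait for the next new type is 17/(17−i).
E = 17/17 + 17/16 + 17/15 + 17/14 + 17/13 + 17/12 + 17/11 + 17/10 + 17/9 + 17/8 + 17/7 + 17/6 + 17/5 + 17/4 + 17/3 + 17/2 + 17/1 = 42142223/720720 ≈ 58.47.

58.47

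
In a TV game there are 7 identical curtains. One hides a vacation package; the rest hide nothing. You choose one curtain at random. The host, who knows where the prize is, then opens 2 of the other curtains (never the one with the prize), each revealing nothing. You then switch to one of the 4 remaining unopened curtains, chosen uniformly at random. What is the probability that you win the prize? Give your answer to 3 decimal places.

0.214

Your original curtain holds the prize with probability 1/7, so the other 6 collectively hold it with probability 6/7.
The host can always find 2 empty curtains to open, so the reveals don't change that 6/7; it is now spread over the 4 remaining unopened curtains.
P(win by switching) = (6/7) · (1/4) = 3/14 ≈ 0.214.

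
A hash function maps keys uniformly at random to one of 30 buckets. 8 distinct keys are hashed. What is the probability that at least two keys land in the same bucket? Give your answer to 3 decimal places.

0.640

It's easier to compute the probability that all 8 are distinct.
P(all distinct) = 30/30 · 29/30 · ··· · 23/30 ≈ 0.360.
So the probability of at least one match is 1 − 0.360 = 0.640.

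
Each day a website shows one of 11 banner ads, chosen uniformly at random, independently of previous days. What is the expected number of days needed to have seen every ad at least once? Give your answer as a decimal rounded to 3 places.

After i distinct types are collected, each trial gives a new one with probability (11−i)/11, so the expected wait for the next new type is 11/(11−i).
E = 11/11 + 11/10 + 11/9 + 11/8 + 11/7 + 11/6 + 11/5 + 11/4 + 11/3 + 11/2 + 11/1 = 83711/2520 ≈ 33.219.

33.219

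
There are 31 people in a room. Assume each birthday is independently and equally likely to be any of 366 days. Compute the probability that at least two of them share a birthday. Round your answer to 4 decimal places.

0.7295

It's easier to compute the probability that all 31 are distinct.
P(all distinct) = 366/366 · 365/366 · ··· · 336/366 ≈ 0.2705.
So the probability of at least one match is 1 − 0.2705 = 0.7295.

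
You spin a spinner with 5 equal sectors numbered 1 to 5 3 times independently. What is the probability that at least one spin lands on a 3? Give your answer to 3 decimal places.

P(no spin lands on a 3) = (4/5)^3 ≈ 0.512.
P(at least one) = 1 − 0.512 = 0.488.

0.488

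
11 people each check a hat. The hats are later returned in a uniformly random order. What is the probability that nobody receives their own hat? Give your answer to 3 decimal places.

This is the derangement probability: permutations of 11 with no fixed point.
D(11) = 11! · (1 − 1/1! + 1/2! − ··· + (−1)^11/11!) = 14684570.
P = 14684570/39916800 = 1468457/3991680 ≈ 0.368.

0.368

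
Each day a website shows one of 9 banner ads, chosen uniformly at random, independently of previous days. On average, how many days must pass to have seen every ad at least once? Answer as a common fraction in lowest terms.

After i distinct types are collected, each trial gives a new one with probability (9−i)/9, so the expected wait for the next new type is 9/(9−i).
E = 9/9 + 9/8 + 9/7 + 9/6 + 9/5 + 9/4 + 9/3 + 9/2 + 9/1 = 7129/280.

7129/280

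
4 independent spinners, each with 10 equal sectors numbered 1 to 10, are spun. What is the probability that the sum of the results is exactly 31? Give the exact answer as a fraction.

11/500

There are 10^4 = 10000 equally likely outcomes.
The number of ordered 4-tuples from {1,…,10} summing to 31 is 220.
P(sum = 31) = 220/10000 = 11/500.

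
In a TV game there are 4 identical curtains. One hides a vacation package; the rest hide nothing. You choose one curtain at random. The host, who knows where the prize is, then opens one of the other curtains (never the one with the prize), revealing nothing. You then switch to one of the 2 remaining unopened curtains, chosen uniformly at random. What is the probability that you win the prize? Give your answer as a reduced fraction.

3/8

Your original curtain holds the prize with probability 1/4, so the other 3 collectively hold it with probability 3/4.
The host can always find an empty curtain to open, so this doesn't change that 3/4; it is now spread over the 2 remaining unopened curtains.
P(win by switching) = (3/4) · (1/2) = 3/8.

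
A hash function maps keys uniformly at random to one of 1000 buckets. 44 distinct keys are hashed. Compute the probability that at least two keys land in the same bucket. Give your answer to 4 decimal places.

It's easier to compute the probability that all 44 are distinct.
P(all distinct) = 1000/1000 · 999/1000 · ··· · 957/1000 ≈ 0.3829.
So the probability of at least one match is 1 − 0.3829 = 0.6171.

0.6171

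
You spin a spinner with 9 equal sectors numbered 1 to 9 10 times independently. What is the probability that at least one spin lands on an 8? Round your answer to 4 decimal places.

P(no spin lands on an 8) = (8/9)^10 ≈ 0.3079.
P(at least one) = 1 − 0.3079 = 0.6921.

0.6921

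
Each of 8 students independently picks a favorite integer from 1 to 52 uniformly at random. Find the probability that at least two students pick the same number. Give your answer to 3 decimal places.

0.432

It's easier to compute the probability that all 8 are distinct.
P(all distinct) = 52/52 · 51/52 · ··· · 45/52 ≈ 0.568.
So the probability of at least one match is 1 − 0.568 = 0.432.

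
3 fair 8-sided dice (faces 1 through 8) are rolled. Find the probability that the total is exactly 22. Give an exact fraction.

There are 8^3 = 512 equally likely outcomes.
The number of ordered 3-tuples from {1,…,8} summing to 22 is 6.
P(sum = 22) = 6/512 = 3/256.

3/256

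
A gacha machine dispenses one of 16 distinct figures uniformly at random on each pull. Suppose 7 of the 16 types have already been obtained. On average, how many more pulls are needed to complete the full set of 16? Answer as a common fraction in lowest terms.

Starting from 7 distinct types, each trial gives a new one with probability (16−i)/16 when i types are held, so the wait for the next new type is 16/(16−i).
E = 16/9 + 16/8 + 16/7 + 16/6 + 16/5 + 16/4 + 16/3 + 16/2 + 16/1 = 14258/315.

14258/315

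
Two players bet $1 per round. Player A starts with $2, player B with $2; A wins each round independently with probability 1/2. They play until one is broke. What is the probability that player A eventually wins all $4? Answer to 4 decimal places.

With a fair step, P(i) = ½P(i−1) + ½P(i+1) with P(0)=0, P(4)=1 has the linear solution P(i) = i/4.
P(2) = 2/4 = 1/2 ≈ 0.5000.

0.5000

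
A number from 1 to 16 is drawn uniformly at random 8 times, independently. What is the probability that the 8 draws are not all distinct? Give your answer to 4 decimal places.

0.8792

P(all 8 different) = 16/16 · 15/16 · ··· · 9/16 ≈ 0.1208.
P(at least two equal) = 1 − 0.1208 = 0.8792.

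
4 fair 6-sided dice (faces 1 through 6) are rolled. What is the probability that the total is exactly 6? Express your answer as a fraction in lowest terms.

5/648

There are 6^4 = 1296 equally likely outcomes.
The number of ordered 4-tuples from {1,…,6} summing to 6 is 10.
P(sum = 6) = 10/1296 = 5/648.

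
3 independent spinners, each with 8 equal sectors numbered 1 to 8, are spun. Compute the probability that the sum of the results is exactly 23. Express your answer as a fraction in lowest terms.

3/512

There are 8^3 = 512 equally likely outcomes.
The number of ordered 3-tuples from {1,…,8} summing to 23 is 3.
P(sum = 23) = 3/512.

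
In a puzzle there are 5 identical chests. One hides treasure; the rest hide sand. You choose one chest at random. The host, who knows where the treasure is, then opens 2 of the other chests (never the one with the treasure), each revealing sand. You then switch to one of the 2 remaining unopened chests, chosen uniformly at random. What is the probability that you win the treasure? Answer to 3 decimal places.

0.400

Your original chest holds the treasure with probability 1/5, so the other 4 collectively hold it with probability 4/5.
The host can always find 2 empty chests to open, so the reveals don't change that 4/5; it is now spread over the 2 remaining unopened chests.
P(win by switching) = (4/5) · (1/2) = 2/5 ≈ 0.400.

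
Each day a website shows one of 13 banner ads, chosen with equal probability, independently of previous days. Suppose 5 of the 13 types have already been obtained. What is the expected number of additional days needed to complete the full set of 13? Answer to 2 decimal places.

35.33

Starting from 5 distinct types, each trial gives a new one with probability (13−i)/13 when i types are held, so the wait for the next new type is 13/(13−i).
E = 13/8 + 13/7 + 13/6 + 13/5 + 13/4 + 13/3 + 13/2 + 13/1 = 9893/280 ≈ 35.33.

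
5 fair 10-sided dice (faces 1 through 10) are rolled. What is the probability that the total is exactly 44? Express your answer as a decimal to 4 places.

There are 10^5 = 100000 equally likely outcomes.
The number of ordered 5-tuples from {1,…,10} summing to 44 is 210.
P(sum = 44) = 210/100000 = 21/10000 ≈ 0.0021.

0.0021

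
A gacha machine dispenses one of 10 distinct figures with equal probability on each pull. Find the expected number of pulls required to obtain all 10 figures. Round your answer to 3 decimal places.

After i distinct types are collected, each trial gives a new one with probability (10−i)/10, so the expected wait for the next new type is 10/(10−i).
E = 10/10 + 10/9 + 10/8 + 10/7 + 10/6 + 10/5 + 10/4 + 10/3 + 10/2 + 10/1 = 7381/252 ≈ 29.290.

29.290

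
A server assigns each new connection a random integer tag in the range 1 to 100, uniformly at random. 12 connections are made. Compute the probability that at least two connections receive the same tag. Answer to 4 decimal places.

It's easier to compute the probability that all 12 are distinct.
P(all distinct) = 100/100 · 99/100 · ··· · 89/100 ≈ 0.5032.
So the probability of at least one match is 1 − 0.5032 = 0.4968.

0.4968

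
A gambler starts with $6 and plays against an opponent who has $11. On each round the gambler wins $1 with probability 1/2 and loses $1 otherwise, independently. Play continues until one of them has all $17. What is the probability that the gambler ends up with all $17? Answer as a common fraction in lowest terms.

6/17

With a fair step, P(i) = ½P(i−1) + ½P(i+1) with P(0)=0, P(17)=1 has the linear solution P(i) = i/17.
P(6) = 6/17.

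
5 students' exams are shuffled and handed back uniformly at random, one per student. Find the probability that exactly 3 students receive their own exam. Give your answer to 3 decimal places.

0.083

Choose which 3 of the 5 are fixed: C(5,3) = 10 ways.
The remaining 2 must have no fixed point: D(2) = 1.
P = 10·1/120 = 1/12 ≈ 0.083.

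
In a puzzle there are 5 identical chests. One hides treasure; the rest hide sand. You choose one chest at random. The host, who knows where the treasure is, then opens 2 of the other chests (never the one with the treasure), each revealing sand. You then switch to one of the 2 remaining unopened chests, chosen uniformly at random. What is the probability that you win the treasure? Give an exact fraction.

2/5

Your original chest holds the treasure with probability 1/5, so the other 4 collectively hold it with probability 4/5.
The host can always find 2 empty chests to open, so the reveals don't change that 4/5; it is now spread over the 2 remaining unopened chests.
P(win by switching) = (4/5) · (1/2) = 2/5.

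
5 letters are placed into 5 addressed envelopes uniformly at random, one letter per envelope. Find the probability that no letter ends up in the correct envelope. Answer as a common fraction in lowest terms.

11/30

This is the derangement probability: permutations of 5 with no fixed point.
D(5) = 5! · (1 − 1/1! + 1/2! − ··· + (−1)^5/5!) = 44.
P = 44/120 = 11/30.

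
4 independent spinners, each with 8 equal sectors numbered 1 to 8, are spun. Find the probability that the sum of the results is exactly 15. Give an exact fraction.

There are 8^4 = 4096 equally likely outcomes.
The number of ordered 4-tuples from {1,…,8} summing to 15 is 284.
P(sum = 15) = 284/4096 = 71/1024.

71/1024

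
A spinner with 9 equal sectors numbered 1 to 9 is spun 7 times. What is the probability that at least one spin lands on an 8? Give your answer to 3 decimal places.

P(no spin lands on an 8) = (8/9)^7 ≈ 0.438.
P(at least one) = 1 − 0.438 = 0.562.

0.562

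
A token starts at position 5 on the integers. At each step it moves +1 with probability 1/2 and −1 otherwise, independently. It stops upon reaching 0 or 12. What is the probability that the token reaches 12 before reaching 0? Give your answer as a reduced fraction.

With a fair step, P(i) = ½P(i−1) + ½P(i+1) with P(0)=0, P(12)=1 has the linear solution P(i) = i/12.
P(5) = 5/12.

5/12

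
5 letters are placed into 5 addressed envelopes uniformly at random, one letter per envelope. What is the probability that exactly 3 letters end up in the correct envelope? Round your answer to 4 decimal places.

0.0833

Choose which 3 of the 5 are fixed: C(5,3) = 10 ways.
The remaining 2 must have no fixed point: D(2) = 1.
P = 10·1/120 = 1/12 ≈ 0.0833.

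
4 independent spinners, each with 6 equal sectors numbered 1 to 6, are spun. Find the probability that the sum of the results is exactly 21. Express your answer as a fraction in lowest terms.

5/324

There are 6^4 = 1296 equally likely outcomes.
The number of ordered 4-tuples from {1,…,6} summing to 21 is 20.
P(sum = 21) = 20/1296 = 5/324.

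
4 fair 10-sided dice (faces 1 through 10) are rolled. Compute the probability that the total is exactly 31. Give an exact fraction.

11/500

There are 10^4 = 10000 equally likely outcomes.
The number of ordered 4-tuples from {1,…,10} summing to 31 is 220.
P(sum = 31) = 220/10000 = 11/500.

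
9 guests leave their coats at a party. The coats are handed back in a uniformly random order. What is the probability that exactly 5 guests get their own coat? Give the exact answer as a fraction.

Choose which 5 of the 9 are fixed: C(9,5) = 126 ways.
The remaining 4 must have no fixed point: D(4) = 9.
P = 126·9/362880 = 1/320.

1/320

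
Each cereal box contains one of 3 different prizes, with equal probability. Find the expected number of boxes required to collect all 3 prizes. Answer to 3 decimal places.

5.500

After i distinct types are collected, each trial gives a new one with probability (3−i)/3, so the expected wait for the next new type is 3/(3−i).
E = 3/3 + 3/2 + 3/1 = 11/2 ≈ 5.500.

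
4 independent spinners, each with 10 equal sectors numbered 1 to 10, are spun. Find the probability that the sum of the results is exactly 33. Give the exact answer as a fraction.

There are 10^4 = 10000 equally likely outcomes.
The number of ordered 4-tuples from {1,…,10} summing to 33 is 120.
P(sum = 33) = 120/10000 = 3/250.

3/250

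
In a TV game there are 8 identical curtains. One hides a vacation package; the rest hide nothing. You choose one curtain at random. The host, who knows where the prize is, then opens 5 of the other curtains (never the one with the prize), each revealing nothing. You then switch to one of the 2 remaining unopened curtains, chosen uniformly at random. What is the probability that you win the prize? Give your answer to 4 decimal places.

0.4375

Your original curtain holds the prize with probability 1/8, so the other 7 collectively hold it with probability 7/8.
The host can always find 5 empty curtains to open, so the reveals don't change that 7/8; it is now spread over the 2 remaining unopened curtains.
P(win by switching) = (7/8) · (1/2) = 7/16 ≈ 0.4375.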